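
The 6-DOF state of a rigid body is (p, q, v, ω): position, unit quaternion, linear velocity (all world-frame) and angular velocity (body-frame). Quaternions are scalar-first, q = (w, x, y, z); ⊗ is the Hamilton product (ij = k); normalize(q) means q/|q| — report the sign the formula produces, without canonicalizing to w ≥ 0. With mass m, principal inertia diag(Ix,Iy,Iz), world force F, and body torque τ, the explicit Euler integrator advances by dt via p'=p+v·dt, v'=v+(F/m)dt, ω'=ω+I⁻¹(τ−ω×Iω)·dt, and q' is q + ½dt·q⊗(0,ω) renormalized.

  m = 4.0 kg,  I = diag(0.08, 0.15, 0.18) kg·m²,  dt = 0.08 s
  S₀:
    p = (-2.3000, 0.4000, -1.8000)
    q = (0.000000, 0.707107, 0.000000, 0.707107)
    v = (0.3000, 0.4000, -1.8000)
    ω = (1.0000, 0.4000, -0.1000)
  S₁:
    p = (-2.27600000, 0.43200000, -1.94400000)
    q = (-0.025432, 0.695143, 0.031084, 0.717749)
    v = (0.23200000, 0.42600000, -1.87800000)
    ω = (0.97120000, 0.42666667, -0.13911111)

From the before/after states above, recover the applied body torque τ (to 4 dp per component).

rate change Δω = (-0.02880000, 0.02666667, -0.03911111)
precession coupling = (-0.0012, 0.0100, 0.0280)
I·α + gyro = (-0.0300, 0.0600, -0.0600)

τ = (-0.0300, 0.0600, -0.0600)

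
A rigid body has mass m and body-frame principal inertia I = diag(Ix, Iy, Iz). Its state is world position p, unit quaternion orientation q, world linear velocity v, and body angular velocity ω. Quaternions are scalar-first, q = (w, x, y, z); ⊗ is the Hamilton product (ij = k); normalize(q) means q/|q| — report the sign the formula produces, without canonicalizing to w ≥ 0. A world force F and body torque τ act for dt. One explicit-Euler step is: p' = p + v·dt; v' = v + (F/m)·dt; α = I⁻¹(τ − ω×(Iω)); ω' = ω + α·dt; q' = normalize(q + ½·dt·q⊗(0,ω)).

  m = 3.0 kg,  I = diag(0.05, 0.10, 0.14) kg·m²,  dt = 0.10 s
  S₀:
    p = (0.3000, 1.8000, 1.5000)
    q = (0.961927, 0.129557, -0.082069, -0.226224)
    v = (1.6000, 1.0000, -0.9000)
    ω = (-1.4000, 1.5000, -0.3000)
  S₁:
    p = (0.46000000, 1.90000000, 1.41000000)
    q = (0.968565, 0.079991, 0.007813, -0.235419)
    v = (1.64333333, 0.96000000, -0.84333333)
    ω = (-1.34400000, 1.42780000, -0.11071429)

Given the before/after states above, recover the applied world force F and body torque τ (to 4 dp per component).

ω₁ − ω₀ = (0.05600000, -0.07220000, 0.18928571)
precession coupling = (-0.0180, -0.0378, -0.1050)
τ = I·(Δω/dt) + ω₀×(Iω₀) = (0.0100, -0.1100, 0.1600)
velocity change Δv = (0.04333333, -0.04000000, 0.05666667)
F = m·Δv/dt = (1.3000, -1.2000, 1.7000)

F = (1.3000, -1.2000, 1.7000)
τ = (0.0100, -0.1100, 0.1600)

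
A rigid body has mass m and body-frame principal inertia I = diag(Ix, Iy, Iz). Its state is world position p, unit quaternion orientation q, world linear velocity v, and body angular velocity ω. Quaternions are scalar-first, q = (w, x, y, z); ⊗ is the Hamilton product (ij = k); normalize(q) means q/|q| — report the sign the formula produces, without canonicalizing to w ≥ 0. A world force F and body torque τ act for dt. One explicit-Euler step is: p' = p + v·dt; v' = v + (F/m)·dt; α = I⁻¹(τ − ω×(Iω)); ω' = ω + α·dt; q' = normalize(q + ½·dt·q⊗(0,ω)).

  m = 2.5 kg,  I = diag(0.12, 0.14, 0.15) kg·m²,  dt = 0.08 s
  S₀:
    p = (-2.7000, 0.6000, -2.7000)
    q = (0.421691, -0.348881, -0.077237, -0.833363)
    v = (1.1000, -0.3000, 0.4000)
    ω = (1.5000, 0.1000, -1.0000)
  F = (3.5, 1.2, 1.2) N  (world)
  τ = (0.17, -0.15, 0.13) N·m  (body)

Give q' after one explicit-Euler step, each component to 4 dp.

2q̇ = q⊗(0,ω) = (-0.3023178, 0.7931098, -1.5567564, -0.3407236)
q' = normalize(q + ½dt·q⊗(0,ω)) = (0.4085, -0.3163, -0.1391, -0.8448)

q' = (0.4085, -0.3163, -0.1391, -0.8448)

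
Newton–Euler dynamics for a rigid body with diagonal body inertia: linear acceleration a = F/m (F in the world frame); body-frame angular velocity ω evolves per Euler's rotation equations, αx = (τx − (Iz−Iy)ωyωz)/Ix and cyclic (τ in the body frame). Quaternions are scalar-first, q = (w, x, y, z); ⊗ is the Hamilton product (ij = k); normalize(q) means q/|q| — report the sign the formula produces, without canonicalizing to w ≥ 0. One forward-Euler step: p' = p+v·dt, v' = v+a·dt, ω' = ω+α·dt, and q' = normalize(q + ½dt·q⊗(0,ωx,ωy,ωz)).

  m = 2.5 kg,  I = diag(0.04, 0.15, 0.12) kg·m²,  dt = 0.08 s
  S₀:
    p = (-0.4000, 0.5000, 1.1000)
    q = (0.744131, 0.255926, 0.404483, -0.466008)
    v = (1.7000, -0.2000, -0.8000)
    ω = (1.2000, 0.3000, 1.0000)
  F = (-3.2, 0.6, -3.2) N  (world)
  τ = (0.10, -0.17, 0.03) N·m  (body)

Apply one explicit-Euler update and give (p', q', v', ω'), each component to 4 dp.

p' = (-0.2640, 0.4840, 1.0360)
q' = (0.7441, 0.3128, 0.3800, -0.4517)
v' = (1.5976, -0.1808, -0.9024)
ω' = (1.4180, 0.2605, 0.9936)

a = (-1.2800, 0.2400, -1.2800)
new position p' = (-0.2640, 0.4840, 1.0360)
v + (F/m)dt = (1.5976, -0.1808, -0.9024)
ω×(Iω) gyroscopic = (-0.0090, -0.0960, 0.0396)
angular accel α = (2.7250, -0.4933, -0.0800)
ω + α·dt = (1.4180, 0.2605, 0.9936)
2q̇ = q⊗(0,ω) = (0.0375519, 1.4372426, -0.5918963, 0.3355292)
updated quaternion q' = (0.7441, 0.3128, 0.3800, -0.4517)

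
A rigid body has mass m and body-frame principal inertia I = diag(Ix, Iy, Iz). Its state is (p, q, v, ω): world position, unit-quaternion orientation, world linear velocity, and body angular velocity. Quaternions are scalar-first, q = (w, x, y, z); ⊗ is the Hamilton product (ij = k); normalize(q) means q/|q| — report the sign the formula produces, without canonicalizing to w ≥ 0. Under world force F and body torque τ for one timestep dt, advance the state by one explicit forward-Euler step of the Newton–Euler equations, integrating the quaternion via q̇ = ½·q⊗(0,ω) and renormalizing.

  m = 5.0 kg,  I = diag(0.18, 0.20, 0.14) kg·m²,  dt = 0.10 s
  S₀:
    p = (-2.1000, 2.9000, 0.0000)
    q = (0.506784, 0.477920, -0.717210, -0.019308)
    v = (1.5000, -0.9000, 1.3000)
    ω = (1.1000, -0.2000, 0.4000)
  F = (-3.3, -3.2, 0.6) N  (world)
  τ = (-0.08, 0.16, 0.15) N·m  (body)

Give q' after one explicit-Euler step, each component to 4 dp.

q' = (0.4729, 0.4904, -0.7316, 0.0255)

q⊗(0,ω) = (-0.6614308, 0.2667168, -0.3137636, 0.8960606)
updated quaternion q' = (0.4729, 0.4904, -0.7316, 0.0255)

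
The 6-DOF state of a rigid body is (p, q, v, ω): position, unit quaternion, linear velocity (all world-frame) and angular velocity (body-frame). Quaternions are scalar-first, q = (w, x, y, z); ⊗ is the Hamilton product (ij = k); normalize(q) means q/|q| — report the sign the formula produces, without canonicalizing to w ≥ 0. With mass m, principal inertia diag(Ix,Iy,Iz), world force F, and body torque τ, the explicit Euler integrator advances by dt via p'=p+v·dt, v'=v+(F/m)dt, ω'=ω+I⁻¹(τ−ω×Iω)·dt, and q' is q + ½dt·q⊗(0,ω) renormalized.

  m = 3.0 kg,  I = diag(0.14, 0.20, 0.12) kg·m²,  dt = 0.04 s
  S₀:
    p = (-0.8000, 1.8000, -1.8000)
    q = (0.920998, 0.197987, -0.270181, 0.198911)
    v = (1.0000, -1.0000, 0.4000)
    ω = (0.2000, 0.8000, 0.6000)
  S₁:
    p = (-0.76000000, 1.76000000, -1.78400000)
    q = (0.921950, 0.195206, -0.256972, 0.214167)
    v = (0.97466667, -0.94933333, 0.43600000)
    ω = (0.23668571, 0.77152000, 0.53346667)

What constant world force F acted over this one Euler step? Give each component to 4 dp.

F = (-1.9000, 3.8000, 2.7000)

Δv = v₁−v₀ = (-0.02533333, 0.05066667, 0.03600000)
m·(v₁−v₀)/dt = (-1.9000, 3.8000, 2.7000)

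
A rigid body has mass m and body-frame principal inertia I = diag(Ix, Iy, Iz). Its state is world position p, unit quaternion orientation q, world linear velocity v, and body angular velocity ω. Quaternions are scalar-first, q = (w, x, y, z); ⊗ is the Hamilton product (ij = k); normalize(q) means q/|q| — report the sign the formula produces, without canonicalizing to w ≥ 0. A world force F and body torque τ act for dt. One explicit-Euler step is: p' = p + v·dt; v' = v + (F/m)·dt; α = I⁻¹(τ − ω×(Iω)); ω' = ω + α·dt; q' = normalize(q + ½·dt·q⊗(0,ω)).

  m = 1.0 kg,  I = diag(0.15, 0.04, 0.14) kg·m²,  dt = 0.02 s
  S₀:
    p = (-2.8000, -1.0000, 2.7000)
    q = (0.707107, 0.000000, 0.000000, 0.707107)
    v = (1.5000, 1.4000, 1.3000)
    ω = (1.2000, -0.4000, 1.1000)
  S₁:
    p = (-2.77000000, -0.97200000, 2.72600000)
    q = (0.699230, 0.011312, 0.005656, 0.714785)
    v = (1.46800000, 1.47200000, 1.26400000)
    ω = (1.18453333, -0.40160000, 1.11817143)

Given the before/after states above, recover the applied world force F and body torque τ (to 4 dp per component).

F = (-1.6000, 3.6000, -1.8000)
τ = (-0.1600, 0.0100, 0.1800)

Δv = v₁−v₀ = (-0.03200000, 0.07200000, -0.03600000)
F = m·Δv/dt = (-1.6000, 3.6000, -1.8000)
ω₁ − ω₀ = (-0.01546667, -0.00160000, 0.01817143)
ω₀×(Iω₀) = (-0.0440, 0.0132, 0.0528)
I·α + gyro = (-0.1600, 0.0100, 0.1800)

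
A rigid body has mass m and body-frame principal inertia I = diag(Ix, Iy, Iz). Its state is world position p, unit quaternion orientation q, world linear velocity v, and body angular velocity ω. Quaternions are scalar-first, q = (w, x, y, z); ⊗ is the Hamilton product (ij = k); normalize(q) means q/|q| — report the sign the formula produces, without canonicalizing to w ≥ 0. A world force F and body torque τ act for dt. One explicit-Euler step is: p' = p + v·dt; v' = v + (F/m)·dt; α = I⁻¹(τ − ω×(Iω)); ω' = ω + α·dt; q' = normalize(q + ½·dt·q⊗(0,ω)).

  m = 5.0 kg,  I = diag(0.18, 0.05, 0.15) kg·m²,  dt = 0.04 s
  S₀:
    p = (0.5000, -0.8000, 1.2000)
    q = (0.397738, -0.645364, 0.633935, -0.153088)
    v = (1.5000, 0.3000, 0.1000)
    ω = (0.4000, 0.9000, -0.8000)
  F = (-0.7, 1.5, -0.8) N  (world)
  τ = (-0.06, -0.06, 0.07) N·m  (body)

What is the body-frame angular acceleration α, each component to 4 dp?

gyro term ω×Iω = (-0.0720, -0.0096, -0.0468)
α = I⁻¹(τ − ω×Iω) = (0.0667, -1.0080, 0.7787)

α = (0.0667, -1.0080, 0.7787)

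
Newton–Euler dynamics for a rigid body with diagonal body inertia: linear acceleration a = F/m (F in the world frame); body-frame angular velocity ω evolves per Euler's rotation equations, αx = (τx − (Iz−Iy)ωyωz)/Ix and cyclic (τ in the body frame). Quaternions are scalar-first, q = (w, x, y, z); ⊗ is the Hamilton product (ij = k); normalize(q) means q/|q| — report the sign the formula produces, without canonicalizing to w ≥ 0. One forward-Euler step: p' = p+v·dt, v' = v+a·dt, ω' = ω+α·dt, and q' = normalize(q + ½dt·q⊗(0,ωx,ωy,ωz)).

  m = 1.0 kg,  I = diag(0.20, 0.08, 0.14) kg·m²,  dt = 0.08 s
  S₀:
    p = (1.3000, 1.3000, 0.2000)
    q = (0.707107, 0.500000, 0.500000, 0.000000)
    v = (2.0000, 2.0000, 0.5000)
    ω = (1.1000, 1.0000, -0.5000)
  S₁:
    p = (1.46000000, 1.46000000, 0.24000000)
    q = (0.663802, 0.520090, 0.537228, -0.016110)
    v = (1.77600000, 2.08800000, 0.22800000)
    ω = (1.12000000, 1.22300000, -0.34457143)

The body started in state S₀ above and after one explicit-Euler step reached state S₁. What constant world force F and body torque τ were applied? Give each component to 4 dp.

v₁ − v₀ = (-0.22400000, 0.08800000, -0.27200000)
m·(v₁−v₀)/dt = (-2.8000, 1.1000, -3.4000)
rate change Δω = (0.02000000, 0.22300000, 0.15542857)
gyro term ω₀×Iω₀ = (-0.0300, -0.0330, -0.1320)
τ = I·(Δω/dt) + ω₀×(Iω₀) = (0.0200, 0.1900, 0.1400)

F = (-2.8000, 1.1000, -3.4000)
τ = (0.0200, 0.1900, 0.1400)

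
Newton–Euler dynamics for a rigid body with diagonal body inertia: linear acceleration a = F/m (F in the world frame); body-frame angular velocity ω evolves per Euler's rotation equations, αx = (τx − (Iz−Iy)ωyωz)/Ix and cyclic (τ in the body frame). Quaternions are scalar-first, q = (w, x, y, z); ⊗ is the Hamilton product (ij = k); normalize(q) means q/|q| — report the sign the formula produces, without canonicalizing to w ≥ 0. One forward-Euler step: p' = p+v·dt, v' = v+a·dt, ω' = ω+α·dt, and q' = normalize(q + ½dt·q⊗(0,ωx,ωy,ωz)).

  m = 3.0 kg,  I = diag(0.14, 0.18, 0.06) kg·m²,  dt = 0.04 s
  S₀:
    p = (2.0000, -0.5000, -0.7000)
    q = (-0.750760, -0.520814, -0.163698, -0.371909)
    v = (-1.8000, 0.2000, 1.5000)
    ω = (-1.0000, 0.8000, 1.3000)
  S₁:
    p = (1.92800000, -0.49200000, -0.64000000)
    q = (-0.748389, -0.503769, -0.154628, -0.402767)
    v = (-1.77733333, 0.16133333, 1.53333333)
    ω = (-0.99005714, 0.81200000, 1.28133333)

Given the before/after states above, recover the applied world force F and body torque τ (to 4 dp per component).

Δω = ω₁−ω₀ = (0.00994286, 0.01200000, -0.01866667)
precession coupling = (-0.1248, -0.1040, -0.0320)
τ = I·(Δω/dt) + ω₀×(Iω₀) = (-0.0900, -0.0500, -0.0600)
v₁ − v₀ = (0.02266667, -0.03866667, 0.03333333)
F = m·Δv/dt = (1.7000, -2.9000, 2.5000)

F = (1.7000, -2.9000, 2.5000)
τ = (-0.0900, -0.0500, -0.0600)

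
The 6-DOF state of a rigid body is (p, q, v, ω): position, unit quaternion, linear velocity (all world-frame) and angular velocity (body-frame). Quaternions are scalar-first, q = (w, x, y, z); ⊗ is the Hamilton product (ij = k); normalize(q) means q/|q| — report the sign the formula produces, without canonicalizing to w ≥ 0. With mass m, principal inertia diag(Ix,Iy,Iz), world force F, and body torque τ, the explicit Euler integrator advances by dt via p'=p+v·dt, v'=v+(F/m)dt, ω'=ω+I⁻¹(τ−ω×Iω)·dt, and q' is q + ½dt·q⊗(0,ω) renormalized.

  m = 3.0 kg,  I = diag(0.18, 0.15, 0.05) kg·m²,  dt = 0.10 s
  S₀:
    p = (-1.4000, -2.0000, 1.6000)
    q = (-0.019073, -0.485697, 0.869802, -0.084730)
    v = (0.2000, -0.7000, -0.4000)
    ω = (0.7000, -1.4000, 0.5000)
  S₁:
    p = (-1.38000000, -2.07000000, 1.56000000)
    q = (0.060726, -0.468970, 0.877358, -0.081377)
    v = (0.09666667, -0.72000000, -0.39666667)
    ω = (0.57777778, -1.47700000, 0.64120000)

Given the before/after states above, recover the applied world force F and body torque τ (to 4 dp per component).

Δω = ω₁−ω₀ = (-0.12222222, -0.07700000, 0.14120000)
ω₀×(Iω₀) = (0.0700, 0.0455, 0.0294)
τ = I·(Δω/dt) + ω₀×(Iω₀) = (-0.1500, -0.0700, 0.1000)
Δv = v₁−v₀ = (-0.10333333, -0.02000000, 0.00333333)
F = m·Δv/dt = (-3.1000, -0.6000, 0.1000)

F = (-3.1000, -0.6000, 0.1000)
τ = (-0.1500, -0.0700, 0.1000)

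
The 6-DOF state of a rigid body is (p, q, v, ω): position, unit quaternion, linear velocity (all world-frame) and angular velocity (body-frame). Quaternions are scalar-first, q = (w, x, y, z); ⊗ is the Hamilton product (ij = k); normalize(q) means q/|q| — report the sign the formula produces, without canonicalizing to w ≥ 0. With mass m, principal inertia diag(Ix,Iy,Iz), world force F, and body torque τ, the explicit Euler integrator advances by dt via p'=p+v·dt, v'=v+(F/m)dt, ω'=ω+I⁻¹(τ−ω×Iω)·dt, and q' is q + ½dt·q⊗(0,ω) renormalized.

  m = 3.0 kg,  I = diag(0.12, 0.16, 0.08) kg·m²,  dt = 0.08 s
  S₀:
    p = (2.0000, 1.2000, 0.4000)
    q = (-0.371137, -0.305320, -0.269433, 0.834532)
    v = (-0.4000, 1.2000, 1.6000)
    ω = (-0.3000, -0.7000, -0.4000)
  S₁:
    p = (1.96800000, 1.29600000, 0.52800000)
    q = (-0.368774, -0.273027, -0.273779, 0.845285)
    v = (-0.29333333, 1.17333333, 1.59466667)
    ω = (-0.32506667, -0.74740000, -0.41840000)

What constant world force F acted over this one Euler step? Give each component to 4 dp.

F = (4.0000, -1.0000, -0.2000)

velocity change Δv = (0.10666667, -0.02666667, -0.00533333)
F = m·Δv/dt = (4.0000, -1.0000, -0.2000)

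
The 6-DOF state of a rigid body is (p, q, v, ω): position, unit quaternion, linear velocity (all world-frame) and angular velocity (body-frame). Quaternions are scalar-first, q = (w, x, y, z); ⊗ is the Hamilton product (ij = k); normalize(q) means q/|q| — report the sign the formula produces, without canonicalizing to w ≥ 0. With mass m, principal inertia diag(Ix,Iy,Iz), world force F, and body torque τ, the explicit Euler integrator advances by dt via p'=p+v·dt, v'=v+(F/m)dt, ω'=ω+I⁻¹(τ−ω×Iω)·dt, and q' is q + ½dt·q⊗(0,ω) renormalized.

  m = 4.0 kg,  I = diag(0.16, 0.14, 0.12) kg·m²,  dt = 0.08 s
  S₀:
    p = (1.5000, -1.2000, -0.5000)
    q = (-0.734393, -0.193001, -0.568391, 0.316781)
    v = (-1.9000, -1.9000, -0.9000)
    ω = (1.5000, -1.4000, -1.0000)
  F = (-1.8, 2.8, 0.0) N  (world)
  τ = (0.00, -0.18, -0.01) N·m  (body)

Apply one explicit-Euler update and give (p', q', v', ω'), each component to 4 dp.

α = I⁻¹(τ − ω×Iω) = (0.1750, -0.8571, -0.4333)
new body rate ω' = (1.5140, -1.4686, -1.0347)
Hamilton product q⊗(0,ω) = (-0.1894649, -0.0897051, 1.3103207, 1.8571809)
updated quaternion q' = (-0.7389, -0.1958, -0.5138, 0.3894)
p + v·dt = (1.3480, -1.3520, -0.5720)
new velocity v' = (-1.9360, -1.8440, -0.9000)

p' = (1.3480, -1.3520, -0.5720)
q' = (-0.7389, -0.1958, -0.5138, 0.3894)
v' = (-1.9360, -1.8440, -0.9000)
ω' = (1.5140, -1.4686, -1.0347)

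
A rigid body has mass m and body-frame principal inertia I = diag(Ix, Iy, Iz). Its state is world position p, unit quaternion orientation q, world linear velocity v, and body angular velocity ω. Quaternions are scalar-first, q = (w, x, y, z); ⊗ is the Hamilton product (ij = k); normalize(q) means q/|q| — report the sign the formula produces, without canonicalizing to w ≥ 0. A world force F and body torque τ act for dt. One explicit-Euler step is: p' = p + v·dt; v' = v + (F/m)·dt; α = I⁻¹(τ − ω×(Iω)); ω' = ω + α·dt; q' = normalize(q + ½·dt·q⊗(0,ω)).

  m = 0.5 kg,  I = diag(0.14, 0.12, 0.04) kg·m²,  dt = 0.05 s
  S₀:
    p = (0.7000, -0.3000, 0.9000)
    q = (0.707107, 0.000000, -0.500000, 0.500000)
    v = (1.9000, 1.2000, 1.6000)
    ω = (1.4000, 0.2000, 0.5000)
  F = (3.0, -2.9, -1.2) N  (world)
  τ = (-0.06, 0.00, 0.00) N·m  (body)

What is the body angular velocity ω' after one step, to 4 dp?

ω' = (1.3814, 0.1708, 0.5070)

gyro term ω×Iω = (-0.0080, 0.0700, -0.0056)
(τ − ω×Iω)/I = (-0.3714, -0.5833, 0.1400)
ω' = ω + α·dt = (1.3814, 0.1708, 0.5070)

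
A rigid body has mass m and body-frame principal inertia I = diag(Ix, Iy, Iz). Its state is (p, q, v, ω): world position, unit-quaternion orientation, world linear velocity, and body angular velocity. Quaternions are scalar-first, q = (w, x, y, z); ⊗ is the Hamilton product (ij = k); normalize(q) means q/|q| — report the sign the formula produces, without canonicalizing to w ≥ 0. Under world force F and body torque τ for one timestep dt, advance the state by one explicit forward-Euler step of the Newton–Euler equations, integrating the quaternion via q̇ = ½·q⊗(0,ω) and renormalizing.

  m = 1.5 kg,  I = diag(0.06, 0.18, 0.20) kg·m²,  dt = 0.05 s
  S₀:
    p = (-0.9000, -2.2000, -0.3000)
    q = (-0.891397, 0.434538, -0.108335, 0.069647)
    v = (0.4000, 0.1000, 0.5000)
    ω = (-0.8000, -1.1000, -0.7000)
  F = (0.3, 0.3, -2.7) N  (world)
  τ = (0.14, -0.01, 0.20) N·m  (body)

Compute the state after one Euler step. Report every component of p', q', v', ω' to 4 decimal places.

linear accel F/m = (0.2000, 0.2000, -1.8000)
p' = p + v·dt = (-0.8800, -2.1950, -0.2750)
v' = v + a·dt = (0.4100, 0.1100, 0.4100)
precession coupling ω×(Iω) = (0.0154, -0.0784, 0.1056)
angular accel α = (2.0767, 0.3800, 0.4720)
new body rate ω' = (-0.6962, -1.0810, -0.6764)
Hamilton product q⊗(0,ω) = (0.2772148, 0.8655638, 1.2289957, 0.0593181)
q + ½dt·q⊗(0,ω), renormalized = (-0.8838, 0.4558, -0.0776, 0.0711)

p' = (-0.8800, -2.1950, -0.2750)
q' = (-0.8838, 0.4558, -0.0776, 0.0711)
v' = (0.4100, 0.1100, 0.4100)
ω' = (-0.6962, -1.0810, -0.6764)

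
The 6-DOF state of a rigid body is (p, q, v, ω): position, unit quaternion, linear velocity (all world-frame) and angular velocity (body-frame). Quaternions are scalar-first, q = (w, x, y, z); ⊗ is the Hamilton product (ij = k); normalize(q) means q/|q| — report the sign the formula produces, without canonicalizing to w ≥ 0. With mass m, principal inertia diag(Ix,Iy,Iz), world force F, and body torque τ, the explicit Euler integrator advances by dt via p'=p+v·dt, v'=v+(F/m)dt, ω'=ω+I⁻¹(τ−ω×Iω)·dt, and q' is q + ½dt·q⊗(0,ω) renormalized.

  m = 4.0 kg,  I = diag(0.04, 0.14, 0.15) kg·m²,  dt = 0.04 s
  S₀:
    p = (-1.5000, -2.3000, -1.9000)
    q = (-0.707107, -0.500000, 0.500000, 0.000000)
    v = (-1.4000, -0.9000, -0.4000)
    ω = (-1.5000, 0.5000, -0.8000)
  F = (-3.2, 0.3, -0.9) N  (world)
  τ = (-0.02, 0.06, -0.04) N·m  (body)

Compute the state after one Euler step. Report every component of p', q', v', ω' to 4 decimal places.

p' = (-1.5560, -2.3360, -1.9160)
q' = (-0.7267, -0.4865, 0.4846, 0.0213)
v' = (-1.4320, -0.8970, -0.4090)
ω' = (-1.5160, 0.5549, -0.7907)

gyro term ω×Iω = (-0.0040, -0.1320, -0.0750)
α = I⁻¹(τ − ω×Iω) = (-0.4000, 1.3714, 0.2333)
new body rate ω' = (-1.5160, 0.5549, -0.7907)
2q̇ = q⊗(0,ω) = (-1.0000000, 0.6606605, -0.7535535, 1.0656856)
q + ½dt·q⊗(0,ω), renormalized = (-0.7267, -0.4865, 0.4846, 0.0213)
a = F/m = (-0.8000, 0.0750, -0.2250)
new position p' = (-1.5560, -2.3360, -1.9160)
v' = v + a·dt = (-1.4320, -0.8970, -0.4090)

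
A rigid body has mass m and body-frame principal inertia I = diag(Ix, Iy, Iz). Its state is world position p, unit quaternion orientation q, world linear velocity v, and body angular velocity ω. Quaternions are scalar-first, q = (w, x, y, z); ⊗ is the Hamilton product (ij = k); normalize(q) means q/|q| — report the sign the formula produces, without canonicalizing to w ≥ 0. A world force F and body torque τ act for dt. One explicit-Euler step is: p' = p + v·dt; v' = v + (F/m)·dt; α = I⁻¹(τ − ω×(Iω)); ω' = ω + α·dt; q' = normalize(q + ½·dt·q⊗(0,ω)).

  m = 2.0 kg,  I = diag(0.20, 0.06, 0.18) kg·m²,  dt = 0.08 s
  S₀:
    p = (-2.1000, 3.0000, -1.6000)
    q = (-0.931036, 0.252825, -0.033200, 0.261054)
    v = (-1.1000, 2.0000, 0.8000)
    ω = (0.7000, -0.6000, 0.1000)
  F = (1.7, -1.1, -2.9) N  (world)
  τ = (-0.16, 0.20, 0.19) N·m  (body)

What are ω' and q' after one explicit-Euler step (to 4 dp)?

ω×(Iω) gyroscopic = (-0.0072, 0.0014, 0.0588)
(τ − ω×Iω)/I = (-0.7640, 3.3100, 0.7289)
ω + α·dt = (0.6389, -0.3352, 0.1583)
Hamilton product q⊗(0,ω) = (-0.2230029, -0.4984128, 0.7160769, -0.2215586)
q + ½dt·q⊗(0,ω), renormalized = (-0.9393, 0.2327, -0.0046, 0.2520)

ω' = (0.6389, -0.3352, 0.1583)
q' = (-0.9393, 0.2327, -0.0046, 0.2520)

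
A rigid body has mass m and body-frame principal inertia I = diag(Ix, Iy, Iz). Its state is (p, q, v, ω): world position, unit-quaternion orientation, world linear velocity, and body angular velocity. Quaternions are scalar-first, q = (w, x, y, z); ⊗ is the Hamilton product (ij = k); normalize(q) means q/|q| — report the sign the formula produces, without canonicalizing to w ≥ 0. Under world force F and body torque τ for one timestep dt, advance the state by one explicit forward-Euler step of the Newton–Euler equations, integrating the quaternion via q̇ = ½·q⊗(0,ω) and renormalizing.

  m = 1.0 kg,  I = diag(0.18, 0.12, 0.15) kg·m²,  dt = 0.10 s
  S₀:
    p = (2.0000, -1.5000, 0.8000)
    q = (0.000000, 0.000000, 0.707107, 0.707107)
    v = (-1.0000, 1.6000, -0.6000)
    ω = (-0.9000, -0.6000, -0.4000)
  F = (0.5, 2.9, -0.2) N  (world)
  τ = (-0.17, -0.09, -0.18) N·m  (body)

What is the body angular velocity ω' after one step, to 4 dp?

ω' = (-0.9984, -0.6840, -0.4984)

α = I⁻¹(τ − ω×Iω) = (-0.9844, -0.8400, -0.9840)
ω + α·dt = (-0.9984, -0.6840, -0.4984)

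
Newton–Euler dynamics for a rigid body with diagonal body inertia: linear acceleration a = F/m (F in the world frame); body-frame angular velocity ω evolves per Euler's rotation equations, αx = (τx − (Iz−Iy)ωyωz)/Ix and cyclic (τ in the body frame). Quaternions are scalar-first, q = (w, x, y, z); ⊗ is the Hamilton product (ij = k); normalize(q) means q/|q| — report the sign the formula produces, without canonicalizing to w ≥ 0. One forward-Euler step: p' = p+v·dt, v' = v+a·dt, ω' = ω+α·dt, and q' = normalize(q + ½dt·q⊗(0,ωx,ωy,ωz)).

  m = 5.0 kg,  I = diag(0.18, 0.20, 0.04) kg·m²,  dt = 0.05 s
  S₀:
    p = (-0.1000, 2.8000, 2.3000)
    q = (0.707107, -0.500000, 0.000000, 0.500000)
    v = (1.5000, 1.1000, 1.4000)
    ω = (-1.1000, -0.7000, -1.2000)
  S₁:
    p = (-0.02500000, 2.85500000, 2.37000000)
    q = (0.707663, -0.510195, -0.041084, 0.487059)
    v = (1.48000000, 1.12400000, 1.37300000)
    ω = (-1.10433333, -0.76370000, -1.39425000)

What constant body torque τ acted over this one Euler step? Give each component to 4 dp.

τ = (-0.1500, -0.0700, -0.1400)

ω₁ − ω₀ = (-0.00433333, -0.06370000, -0.19425000)
gyro term ω₀×Iω₀ = (-0.1344, 0.1848, 0.0154)
I·α + gyro = (-0.1500, -0.0700, -0.1400)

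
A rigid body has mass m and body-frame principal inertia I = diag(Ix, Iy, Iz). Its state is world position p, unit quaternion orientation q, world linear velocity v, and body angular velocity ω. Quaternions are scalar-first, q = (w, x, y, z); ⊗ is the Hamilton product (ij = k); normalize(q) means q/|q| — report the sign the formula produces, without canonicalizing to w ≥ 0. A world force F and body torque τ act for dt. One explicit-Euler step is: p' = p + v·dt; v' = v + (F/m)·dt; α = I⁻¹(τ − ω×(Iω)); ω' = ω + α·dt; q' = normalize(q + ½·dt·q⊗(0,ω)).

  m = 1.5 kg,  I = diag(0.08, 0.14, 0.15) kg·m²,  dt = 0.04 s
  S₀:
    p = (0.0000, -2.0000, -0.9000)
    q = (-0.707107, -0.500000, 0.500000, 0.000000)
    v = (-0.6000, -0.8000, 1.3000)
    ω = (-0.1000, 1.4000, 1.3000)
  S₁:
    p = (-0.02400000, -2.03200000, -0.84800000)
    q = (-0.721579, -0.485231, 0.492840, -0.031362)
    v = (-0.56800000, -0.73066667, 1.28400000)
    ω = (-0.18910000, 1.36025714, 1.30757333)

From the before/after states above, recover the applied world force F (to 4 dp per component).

F = (1.2000, 2.6000, -0.6000)

velocity change Δv = (0.03200000, 0.06933333, -0.01600000)
applied force F = (1.2000, 2.6000, -0.6000)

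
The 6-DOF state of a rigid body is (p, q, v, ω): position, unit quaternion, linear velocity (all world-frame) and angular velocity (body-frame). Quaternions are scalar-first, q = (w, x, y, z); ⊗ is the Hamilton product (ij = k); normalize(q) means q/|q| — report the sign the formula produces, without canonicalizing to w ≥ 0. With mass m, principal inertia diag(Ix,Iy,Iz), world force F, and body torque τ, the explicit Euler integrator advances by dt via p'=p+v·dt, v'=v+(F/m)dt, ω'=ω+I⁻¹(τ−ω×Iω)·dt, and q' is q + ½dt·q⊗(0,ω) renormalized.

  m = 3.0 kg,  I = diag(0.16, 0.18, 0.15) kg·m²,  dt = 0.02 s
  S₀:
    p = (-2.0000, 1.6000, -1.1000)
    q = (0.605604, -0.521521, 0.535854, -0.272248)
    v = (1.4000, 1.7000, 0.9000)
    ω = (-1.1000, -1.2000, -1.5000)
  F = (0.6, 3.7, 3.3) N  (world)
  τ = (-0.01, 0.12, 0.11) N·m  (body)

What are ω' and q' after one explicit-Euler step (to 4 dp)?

ω' = (-1.0945, -1.1885, -1.4889)
q' = (0.6021, -0.5394, 0.5236, -0.2691)

α = I⁻¹(τ − ω×Iω) = (0.2750, 0.5750, 0.5573)
ω' = ω + α·dt = (-1.0945, -1.1885, -1.4889)
Hamilton product q⊗(0,ω) = (-0.3390203, -1.7966430, -1.2095335, 0.3068586)
updated quaternion q' = (0.6021, -0.5394, 0.5236, -0.2691)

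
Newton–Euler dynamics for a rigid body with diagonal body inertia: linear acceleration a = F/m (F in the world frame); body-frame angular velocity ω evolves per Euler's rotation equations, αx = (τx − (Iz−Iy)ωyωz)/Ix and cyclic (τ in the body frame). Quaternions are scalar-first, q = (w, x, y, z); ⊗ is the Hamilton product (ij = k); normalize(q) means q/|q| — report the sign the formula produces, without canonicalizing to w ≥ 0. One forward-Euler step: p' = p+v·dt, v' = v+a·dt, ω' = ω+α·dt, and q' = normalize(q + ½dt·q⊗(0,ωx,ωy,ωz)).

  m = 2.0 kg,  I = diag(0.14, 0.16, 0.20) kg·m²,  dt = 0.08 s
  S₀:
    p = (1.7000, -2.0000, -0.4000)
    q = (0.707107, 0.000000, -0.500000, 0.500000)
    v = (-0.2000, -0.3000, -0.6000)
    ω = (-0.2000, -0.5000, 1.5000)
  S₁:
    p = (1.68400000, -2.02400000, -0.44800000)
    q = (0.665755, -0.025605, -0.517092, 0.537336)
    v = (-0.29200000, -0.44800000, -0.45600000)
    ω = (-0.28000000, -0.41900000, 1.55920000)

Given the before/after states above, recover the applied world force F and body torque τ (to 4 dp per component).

F = (-2.3000, -3.7000, 3.6000)
τ = (-0.1700, 0.1800, 0.1500)

Δω = ω₁−ω₀ = (-0.08000000, 0.08100000, 0.05920000)
τ = I·(Δω/dt) + ω₀×(Iω₀) = (-0.1700, 0.1800, 0.1500)
v₁ − v₀ = (-0.09200000, -0.14800000, 0.14400000)
applied force F = (-2.3000, -3.7000, 3.6000)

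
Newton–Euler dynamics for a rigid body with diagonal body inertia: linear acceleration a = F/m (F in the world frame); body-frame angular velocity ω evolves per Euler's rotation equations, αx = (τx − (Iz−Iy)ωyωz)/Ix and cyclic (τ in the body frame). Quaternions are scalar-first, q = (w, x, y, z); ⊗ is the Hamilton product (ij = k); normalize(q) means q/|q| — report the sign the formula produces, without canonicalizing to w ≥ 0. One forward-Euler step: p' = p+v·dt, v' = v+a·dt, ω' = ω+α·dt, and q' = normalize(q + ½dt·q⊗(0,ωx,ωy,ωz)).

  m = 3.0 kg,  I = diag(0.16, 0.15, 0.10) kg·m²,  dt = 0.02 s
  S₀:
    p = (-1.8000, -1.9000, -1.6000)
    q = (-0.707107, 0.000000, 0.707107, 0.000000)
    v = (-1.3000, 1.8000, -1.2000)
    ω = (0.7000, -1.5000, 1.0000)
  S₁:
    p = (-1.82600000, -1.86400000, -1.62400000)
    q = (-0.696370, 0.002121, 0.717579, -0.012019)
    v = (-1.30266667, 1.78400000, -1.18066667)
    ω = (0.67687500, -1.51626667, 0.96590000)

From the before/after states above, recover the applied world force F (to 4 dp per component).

F = (-0.4000, -2.4000, 2.9000)

Δv = v₁−v₀ = (-0.00266667, -0.01600000, 0.01933333)
m·(v₁−v₀)/dt = (-0.4000, -2.4000, 2.9000)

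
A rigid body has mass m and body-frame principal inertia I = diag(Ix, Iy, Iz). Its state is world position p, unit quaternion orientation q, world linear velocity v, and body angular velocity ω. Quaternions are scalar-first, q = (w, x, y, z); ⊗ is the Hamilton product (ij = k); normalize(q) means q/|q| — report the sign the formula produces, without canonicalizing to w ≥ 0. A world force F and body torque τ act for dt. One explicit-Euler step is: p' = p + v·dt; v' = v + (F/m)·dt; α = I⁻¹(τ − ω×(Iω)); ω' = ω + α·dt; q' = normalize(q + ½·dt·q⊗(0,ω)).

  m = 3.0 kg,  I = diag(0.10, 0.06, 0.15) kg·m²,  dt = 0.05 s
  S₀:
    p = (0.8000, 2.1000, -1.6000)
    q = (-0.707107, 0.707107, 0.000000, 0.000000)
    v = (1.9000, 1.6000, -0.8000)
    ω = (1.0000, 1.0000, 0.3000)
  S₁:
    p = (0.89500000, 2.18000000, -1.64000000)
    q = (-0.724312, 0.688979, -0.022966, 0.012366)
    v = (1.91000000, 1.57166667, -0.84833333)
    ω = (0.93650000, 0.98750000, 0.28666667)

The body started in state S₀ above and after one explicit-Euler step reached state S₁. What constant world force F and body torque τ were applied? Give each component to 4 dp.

F = (0.6000, -1.7000, -2.9000)
τ = (-0.1000, -0.0300, -0.0800)

v₁ − v₀ = (0.01000000, -0.02833333, -0.04833333)
F = m·Δv/dt = (0.6000, -1.7000, -2.9000)
ω₁ − ω₀ = (-0.06350000, -0.01250000, -0.01333333)
ω₀×(Iω₀) = (0.0270, -0.0150, -0.0400)
I·α + gyro = (-0.1000, -0.0300, -0.0800)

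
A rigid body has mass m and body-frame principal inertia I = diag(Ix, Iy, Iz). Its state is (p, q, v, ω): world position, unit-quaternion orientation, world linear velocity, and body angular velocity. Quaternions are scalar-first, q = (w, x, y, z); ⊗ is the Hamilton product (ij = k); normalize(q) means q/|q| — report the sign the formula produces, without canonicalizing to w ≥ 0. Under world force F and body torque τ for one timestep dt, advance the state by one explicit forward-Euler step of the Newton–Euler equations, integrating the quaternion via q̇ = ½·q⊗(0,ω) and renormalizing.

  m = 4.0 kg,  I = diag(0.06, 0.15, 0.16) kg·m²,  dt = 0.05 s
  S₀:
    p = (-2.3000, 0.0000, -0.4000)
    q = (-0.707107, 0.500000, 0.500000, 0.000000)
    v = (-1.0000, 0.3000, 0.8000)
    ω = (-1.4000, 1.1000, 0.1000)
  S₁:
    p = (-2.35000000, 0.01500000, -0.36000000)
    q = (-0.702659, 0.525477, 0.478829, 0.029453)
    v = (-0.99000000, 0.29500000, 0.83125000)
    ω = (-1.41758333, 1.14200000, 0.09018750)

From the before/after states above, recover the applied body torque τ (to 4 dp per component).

ω₁ − ω₀ = (-0.01758333, 0.04200000, -0.00981250)
ω₀×(Iω₀) = (0.0011, 0.0140, -0.1386)
τ = I·(Δω/dt) + ω₀×(Iω₀) = (-0.0200, 0.1400, -0.1700)

τ = (-0.0200, 0.1400, -0.1700)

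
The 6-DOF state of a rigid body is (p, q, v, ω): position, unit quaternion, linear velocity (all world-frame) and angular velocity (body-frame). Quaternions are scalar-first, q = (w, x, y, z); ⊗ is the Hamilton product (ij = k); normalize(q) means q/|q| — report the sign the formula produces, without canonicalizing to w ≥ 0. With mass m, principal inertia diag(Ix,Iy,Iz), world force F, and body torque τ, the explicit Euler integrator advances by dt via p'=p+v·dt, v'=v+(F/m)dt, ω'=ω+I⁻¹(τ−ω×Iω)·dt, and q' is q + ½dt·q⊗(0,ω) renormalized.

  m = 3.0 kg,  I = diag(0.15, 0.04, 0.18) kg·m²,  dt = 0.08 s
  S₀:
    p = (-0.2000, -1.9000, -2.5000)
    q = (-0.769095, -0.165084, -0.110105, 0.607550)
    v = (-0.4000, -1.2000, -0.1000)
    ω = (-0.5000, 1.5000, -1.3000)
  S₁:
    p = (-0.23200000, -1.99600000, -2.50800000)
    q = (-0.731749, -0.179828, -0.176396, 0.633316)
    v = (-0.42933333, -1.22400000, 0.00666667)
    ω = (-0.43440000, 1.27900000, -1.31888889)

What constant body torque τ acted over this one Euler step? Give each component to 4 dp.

Δω = ω₁−ω₀ = (0.06560000, -0.22100000, -0.01888889)
precession coupling = (-0.2730, -0.0195, 0.0825)
τ = I·(Δω/dt) + ω₀×(Iω₀) = (-0.1500, -0.1300, 0.0400)

τ = (-0.1500, -0.1300, 0.0400)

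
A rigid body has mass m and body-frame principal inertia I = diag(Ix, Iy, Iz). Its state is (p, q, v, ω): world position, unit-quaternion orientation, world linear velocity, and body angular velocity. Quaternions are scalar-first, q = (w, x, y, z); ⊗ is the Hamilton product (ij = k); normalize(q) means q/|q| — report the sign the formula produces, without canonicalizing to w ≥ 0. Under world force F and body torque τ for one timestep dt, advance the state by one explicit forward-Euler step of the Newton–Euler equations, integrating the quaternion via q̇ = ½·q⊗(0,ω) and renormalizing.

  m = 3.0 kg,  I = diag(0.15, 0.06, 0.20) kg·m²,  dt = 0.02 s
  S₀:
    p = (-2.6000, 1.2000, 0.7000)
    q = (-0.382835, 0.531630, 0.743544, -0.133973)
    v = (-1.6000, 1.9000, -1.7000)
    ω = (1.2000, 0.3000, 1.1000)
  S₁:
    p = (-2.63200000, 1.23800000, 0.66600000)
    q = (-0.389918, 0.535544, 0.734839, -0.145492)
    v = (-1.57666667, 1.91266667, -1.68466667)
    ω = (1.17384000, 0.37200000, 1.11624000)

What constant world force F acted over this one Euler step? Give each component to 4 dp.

velocity change Δv = (0.02333333, 0.01266667, 0.01533333)
applied force F = (3.5000, 1.9000, 2.3000)

F = (3.5000, 1.9000, 2.3000)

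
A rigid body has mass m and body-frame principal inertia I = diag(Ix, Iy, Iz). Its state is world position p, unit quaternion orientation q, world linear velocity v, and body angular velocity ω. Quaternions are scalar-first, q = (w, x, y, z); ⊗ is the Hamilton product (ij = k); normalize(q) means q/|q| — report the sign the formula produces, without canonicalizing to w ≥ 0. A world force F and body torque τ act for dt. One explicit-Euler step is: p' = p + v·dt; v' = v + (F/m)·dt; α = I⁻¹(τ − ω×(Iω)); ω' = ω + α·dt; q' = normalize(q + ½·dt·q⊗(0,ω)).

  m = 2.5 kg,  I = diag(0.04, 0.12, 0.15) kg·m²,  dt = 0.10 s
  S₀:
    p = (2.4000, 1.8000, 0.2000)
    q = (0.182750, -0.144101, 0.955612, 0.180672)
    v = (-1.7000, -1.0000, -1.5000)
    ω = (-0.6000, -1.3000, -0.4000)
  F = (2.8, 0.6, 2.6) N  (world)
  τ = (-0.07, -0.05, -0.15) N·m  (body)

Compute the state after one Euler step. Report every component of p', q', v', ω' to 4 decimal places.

p' = (2.2300, 1.7000, 0.0500)
q' = (0.2435, -0.1565, 0.9329, 0.2145)
v' = (-1.5880, -0.9760, -1.3960)
ω' = (-0.8140, -1.3197, -0.5416)

(τ − ω×Iω)/I = (-2.1400, -0.1967, -1.4160)
new body rate ω' = (-0.8140, -1.3197, -0.5416)
q⊗(0,ω) = (1.2281038, -0.2570212, -0.4036186, 0.6875985)
q' = normalize(q + ½dt·q⊗(0,ω)) = (0.2435, -0.1565, 0.9329, 0.2145)
p + v·dt = (2.2300, 1.7000, 0.0500)
new velocity v' = (-1.5880, -0.9760, -1.3960)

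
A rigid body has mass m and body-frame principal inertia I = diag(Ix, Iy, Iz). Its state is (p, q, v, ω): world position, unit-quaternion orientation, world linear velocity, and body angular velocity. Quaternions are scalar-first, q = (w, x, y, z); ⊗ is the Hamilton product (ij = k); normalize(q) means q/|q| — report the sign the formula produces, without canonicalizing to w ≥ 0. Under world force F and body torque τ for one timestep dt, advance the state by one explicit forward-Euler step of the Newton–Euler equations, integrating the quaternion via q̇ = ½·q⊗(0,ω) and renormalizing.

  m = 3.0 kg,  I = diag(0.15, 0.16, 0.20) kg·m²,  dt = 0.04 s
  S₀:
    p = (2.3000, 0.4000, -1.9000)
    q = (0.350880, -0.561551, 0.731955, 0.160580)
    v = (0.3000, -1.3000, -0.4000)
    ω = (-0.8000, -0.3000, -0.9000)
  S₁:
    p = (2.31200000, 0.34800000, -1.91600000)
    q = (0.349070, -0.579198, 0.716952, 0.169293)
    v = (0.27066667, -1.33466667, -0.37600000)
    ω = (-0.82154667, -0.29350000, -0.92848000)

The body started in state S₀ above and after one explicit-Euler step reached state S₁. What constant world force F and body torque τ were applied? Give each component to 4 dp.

velocity change Δv = (-0.02933333, -0.03466667, 0.02400000)
applied force F = (-2.2000, -2.6000, 1.8000)
Δω = ω₁−ω₀ = (-0.02154667, 0.00650000, -0.02848000)
ω₀×(Iω₀) = (0.0108, -0.0360, 0.0024)
τ = I·(Δω/dt) + ω₀×(Iω₀) = (-0.0700, -0.0100, -0.1400)

F = (-2.2000, -2.6000, 1.8000)
τ = (-0.0700, -0.0100, -0.1400)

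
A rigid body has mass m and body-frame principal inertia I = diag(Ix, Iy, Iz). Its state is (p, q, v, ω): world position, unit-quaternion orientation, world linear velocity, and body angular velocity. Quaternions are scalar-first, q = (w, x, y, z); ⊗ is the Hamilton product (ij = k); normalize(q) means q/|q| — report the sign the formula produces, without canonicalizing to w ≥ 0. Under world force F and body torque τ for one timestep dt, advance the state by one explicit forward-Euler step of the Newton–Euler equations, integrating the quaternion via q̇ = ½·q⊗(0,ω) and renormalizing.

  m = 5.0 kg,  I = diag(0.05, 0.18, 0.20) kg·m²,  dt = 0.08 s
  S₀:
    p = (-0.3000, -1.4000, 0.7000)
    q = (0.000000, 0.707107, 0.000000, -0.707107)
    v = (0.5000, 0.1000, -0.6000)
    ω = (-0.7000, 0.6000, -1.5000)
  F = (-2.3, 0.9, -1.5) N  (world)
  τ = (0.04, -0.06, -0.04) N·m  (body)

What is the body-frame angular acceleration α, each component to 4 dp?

α = (1.1600, 0.5417, 0.0730)

precession coupling ω×(Iω) = (-0.0180, -0.1575, -0.0546)
(τ − ω×Iω)/I = (1.1600, 0.5417, 0.0730)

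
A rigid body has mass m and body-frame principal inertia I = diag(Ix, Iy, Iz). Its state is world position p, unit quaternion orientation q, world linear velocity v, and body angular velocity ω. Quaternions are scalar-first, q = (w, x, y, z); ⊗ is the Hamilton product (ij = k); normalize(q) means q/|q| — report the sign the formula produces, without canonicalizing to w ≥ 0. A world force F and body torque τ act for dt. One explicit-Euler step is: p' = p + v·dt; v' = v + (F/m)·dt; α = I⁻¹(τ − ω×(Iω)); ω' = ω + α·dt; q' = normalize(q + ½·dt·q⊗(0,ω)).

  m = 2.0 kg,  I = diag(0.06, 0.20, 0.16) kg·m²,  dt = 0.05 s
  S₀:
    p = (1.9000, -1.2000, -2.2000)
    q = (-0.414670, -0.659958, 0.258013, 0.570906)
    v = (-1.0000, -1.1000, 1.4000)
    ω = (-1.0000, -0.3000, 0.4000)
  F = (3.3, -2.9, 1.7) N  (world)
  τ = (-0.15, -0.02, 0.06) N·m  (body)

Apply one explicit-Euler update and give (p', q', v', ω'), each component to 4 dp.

p' = (1.8500, -1.2550, -2.1300)
q' = (-0.4348, -0.6425, 0.2534, 0.5779)
v' = (-0.9175, -1.1725, 1.4425)
ω' = (-1.1290, -0.3150, 0.4056)

α = I⁻¹(τ − ω×Iω) = (-2.5800, -0.3000, 0.1125)
new body rate ω' = (-1.1290, -0.3150, 0.4056)
Hamilton product q⊗(0,ω) = (-0.8109165, 0.6891470, -0.1825218, 0.2901324)
updated quaternion q' = (-0.4348, -0.6425, 0.2534, 0.5779)
p + v·dt = (1.8500, -1.2550, -2.1300)
v + (F/m)dt = (-0.9175, -1.1725, 1.4425)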